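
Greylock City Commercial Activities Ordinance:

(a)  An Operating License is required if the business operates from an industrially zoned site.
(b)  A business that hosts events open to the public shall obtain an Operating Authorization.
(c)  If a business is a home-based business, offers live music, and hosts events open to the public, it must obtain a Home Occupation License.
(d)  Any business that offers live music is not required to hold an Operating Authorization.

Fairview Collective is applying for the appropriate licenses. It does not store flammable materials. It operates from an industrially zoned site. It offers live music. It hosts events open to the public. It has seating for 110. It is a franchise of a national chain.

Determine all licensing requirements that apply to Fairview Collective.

(a) operates from an industrially zoned site → Operating License required.
(b) hosts events open to the public → Operating Authorization required.
(c) operates from an industrially zoned site (not: is a home-based business); offers live music; hosts events open to the public → Home Occupation License not required.
(d) offers live music → exempt from Operating Authorization.

Operating License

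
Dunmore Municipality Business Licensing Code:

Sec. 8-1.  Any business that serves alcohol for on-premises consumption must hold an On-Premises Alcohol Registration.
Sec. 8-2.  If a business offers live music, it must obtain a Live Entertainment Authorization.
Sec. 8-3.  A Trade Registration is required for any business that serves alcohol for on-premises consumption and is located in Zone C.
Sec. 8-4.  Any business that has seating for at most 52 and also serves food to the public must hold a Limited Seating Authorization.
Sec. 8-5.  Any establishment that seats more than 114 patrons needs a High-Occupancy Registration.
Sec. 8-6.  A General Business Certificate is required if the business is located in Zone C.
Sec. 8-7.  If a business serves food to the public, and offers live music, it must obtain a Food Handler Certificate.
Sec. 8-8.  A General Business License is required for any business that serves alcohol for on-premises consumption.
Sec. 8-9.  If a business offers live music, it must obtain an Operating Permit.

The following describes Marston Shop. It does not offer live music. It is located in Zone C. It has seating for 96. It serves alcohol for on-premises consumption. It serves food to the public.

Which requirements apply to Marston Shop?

General Business Certificate, General Business License, On-Premises Alcohol Registration, Trade Registration

Sec. 8-1. serves alcohol for on-premises consumption → On-Premises Alcohol Registration required.
Sec. 8-2. does not offer live music → Live Entertainment Authorization not required.
Sec. 8-3. serves alcohol for on-premises consumption; is located in Zone C → Trade Registration required.
Sec. 8-4. seating 96 > 52; serves food to the public → Limited Seating Authorization not required.
Sec. 8-5. seating 96 ≤ 114 → High-Occupancy Registration not required.
Sec. 8-6. is located in Zone C → General Business Certificate required.
Sec. 8-7. serves food to the public; does not offer live music → Food Handler Certificate not required.
Sec. 8-8. serves alcohol for on-premises consumption → General Business License required.
Sec. 8-9. does not offer live music → Operating Permit not required.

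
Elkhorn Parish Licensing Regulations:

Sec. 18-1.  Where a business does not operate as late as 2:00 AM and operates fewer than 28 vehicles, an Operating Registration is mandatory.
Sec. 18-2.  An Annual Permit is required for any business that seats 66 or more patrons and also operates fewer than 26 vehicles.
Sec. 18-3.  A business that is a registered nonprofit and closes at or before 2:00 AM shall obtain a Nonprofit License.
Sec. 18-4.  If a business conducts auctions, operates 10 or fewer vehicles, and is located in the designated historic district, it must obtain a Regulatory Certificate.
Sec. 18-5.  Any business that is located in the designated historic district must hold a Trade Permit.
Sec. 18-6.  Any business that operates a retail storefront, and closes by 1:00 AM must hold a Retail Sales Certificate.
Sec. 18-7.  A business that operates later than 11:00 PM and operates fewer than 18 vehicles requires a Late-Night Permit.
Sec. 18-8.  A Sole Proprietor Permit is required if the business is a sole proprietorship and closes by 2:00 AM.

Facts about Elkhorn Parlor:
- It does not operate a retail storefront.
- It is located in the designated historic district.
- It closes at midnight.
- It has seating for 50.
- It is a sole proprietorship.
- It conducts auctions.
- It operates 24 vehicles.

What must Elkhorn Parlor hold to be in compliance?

Sec. 18-1. closes midnight, at/before 2:00 AM; vehicles 24 < 28 → Operating Registration required.
Sec. 18-2. seating 50 < 66; vehicles 24 < 26 → Annual Permit not required.
Sec. 18-3. is a sole proprietorship (not: is a registered nonprofit); closes midnight, at/before 2:00 AM → Nonprofit License not required.
Sec. 18-4. conducts auctions; vehicles 24 > 10; is located in the designated historic district → Regulatory Certificate not required.
Sec. 18-5. is located in the designated historic district → Trade Permit required.
Sec. 18-6. does not operate a retail storefront; closes midnight, at/before 1:00 AM → Retail Sales Certificate not required.
Sec. 18-7. closes midnight, after 11:00 PM; vehicles 24 ≥ 18 → Late-Night Permit not required.
Sec. 18-8. is a sole proprietorship; closes midnight, at/before 2:00 AM → Sole Proprietor Permit required.

Operating Registration, Sole Proprietor Permit, Trade Permit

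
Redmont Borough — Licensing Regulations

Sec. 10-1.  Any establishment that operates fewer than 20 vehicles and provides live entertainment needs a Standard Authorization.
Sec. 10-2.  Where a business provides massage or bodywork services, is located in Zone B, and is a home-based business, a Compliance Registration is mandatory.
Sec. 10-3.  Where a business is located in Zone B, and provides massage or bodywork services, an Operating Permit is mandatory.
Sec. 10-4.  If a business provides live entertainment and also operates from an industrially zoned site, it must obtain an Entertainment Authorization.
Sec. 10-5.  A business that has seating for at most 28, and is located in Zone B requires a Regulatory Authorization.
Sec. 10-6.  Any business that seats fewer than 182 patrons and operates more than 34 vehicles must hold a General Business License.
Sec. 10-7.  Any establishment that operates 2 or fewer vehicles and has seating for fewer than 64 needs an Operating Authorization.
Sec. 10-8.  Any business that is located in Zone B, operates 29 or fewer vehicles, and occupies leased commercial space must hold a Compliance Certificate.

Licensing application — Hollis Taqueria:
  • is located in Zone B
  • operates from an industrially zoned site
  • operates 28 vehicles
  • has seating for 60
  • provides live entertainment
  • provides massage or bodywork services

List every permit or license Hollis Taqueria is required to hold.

Entertainment Authorization, Operating Permit

Sec. 10-1. vehicles 28 ≥ 20; provides live entertainment → Standard Authorization not required.
Sec. 10-2. provides massage or bodywork services; is located in Zone B; operates from an industrially zoned site (not: is a home-based business) → Compliance Registration not required.
Sec. 10-3. is located in Zone B; provides massage or bodywork services → Operating Permit required.
Sec. 10-4. provides live entertainment; operates from an industrially zoned site → Entertainment Authorization required.
Sec. 10-5. seating 60 > 28; is located in Zone B → Regulatory Authorization not required.
Sec. 10-6. seating 60 < 182; vehicles 28 ≤ 34 → General Business License not required.
Sec. 10-7. vehicles 28 > 2; seating 60 < 64 → Operating Authorization not required.
Sec. 10-8. is located in Zone B; vehicles 28 ≤ 29; operates from an industrially zoned site (not: occupies leased commercial space) → Compliance Certificate not required.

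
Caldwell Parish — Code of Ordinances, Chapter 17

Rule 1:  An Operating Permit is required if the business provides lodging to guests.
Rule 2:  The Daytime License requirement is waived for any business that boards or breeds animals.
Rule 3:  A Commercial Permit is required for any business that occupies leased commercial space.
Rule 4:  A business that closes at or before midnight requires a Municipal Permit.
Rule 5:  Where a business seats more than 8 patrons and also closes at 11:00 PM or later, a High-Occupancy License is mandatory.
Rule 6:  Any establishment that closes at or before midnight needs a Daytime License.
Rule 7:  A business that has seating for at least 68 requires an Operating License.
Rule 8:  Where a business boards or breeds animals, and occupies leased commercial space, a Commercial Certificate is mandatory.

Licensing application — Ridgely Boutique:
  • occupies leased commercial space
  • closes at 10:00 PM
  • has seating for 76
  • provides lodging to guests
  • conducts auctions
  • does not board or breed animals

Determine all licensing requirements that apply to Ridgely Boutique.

Rule 1: provides lodging to guests → Operating Permit required.
Rule 2: does not board or breed animals → Daytime License exemption does not apply.
Rule 3: occupies leased commercial space → Commercial Permit required.
Rule 4: closes 10:00 PM, at/before midnight → Municipal Permit required.
Rule 5: seating 76 > 8; closes 10:00 PM, at/before 11:00 PM → High-Occupancy License not required.
Rule 6: closes 10:00 PM, at/before midnight → Daytime License required.
Rule 7: seating 76 ≥ 68 → Operating License required.
Rule 8: does not board or breed animals; occupies leased commercial space → Commercial Certificate not required.

Commercial Permit, Daytime License, Municipal Permit, Operating License, Operating Permit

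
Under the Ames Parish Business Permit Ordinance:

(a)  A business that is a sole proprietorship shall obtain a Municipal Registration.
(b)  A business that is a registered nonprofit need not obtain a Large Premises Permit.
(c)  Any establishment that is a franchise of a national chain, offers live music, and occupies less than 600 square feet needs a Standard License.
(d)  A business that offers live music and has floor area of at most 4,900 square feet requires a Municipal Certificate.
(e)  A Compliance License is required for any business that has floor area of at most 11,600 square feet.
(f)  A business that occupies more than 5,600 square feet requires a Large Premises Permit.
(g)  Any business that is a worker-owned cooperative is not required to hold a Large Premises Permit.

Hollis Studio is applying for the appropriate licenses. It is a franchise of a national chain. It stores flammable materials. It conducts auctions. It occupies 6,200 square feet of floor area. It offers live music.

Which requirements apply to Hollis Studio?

(a) is a franchise of a national chain (not: is a sole proprietorship) → Municipal Registration not required.
(b) is a franchise of a national chain (not: is a registered nonprofit) → Large Premises Permit exemption does not apply.
(c) is a franchise of a national chain; offers live music; floor area 6,200 square feet ≥ 600 square feet → Standard License not required.
(d) offers live music; floor area 6,200 square feet > 4,900 square feet → Municipal Certificate not required.
(e) floor area 6,200 square feet ≤ 11,600 square feet → Compliance License required.
(f) floor area 6,200 square feet > 5,600 square feet → Large Premises Permit required.
(g) is a franchise of a national chain (not: is a worker-owned cooperative) → Large Premises Permit exemption does not apply.

Compliance License, Large Premises Permit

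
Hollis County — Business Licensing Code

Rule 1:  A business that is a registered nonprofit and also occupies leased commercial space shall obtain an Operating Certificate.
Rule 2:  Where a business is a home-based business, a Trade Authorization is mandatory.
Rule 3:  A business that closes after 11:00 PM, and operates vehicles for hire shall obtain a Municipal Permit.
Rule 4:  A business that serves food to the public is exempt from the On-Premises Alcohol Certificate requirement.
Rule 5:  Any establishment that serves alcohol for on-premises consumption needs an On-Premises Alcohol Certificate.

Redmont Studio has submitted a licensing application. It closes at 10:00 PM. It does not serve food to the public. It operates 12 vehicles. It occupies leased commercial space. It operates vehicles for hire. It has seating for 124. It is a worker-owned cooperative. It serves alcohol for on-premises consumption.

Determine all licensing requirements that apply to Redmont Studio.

Rule 1: is a worker-owned cooperative (not: is a registered nonprofit); occupies leased commercial space → Operating Certificate not required.
Rule 2: occupies leased commercial space (not: is a home-based business) → Trade Authorization not required.
Rule 3: closes 10:00 PM, at/before 11:00 PM; operates vehicles for hire → Municipal Permit not required.
Rule 4: does not serve food to the public → On-Premises Alcohol Certificate exemption does not apply.
Rule 5: serves alcohol for on-premises consumption → On-Premises Alcohol Certificate required.

On-Premises Alcohol Certificate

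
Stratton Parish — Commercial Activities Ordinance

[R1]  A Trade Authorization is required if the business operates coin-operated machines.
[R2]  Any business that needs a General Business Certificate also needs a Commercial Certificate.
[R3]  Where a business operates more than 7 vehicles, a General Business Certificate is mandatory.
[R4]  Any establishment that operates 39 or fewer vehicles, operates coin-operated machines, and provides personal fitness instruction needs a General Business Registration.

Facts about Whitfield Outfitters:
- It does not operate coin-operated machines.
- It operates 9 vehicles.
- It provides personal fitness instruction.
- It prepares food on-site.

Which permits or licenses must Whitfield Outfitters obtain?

Commercial Certificate, General Business Certificate

[R1] does not operate coin-operated machines → Trade Authorization not required.
[R2] General Business Certificate is required → Commercial Certificate also required.
[R3] vehicles 9 > 7 → General Business Certificate required.
[R4] vehicles 9 ≤ 39; does not operate coin-operated machines; provides personal fitness instruction → General Business Registration not required.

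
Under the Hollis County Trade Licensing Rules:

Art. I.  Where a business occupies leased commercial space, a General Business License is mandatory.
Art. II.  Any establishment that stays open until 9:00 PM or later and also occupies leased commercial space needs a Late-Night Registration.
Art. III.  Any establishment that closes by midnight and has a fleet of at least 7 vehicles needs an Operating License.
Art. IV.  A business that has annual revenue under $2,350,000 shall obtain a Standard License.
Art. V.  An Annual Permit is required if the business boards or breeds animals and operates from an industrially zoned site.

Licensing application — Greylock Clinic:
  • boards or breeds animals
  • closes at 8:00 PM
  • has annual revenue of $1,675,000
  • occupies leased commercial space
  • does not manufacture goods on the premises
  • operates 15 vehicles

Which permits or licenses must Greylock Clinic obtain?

General Business License, Operating License, Standard License

Art. I. occupies leased commercial space → General Business License required.
Art. II. closes 8:00 PM, at/before 9:00 PM; occupies leased commercial space → Late-Night Registration not required.
Art. III. closes 8:00 PM, at/before midnight; vehicles 15 ≥ 7 → Operating License required.
Art. IV. revenue $1,675,000 < $2,350,000 → Standard License required.
Art. V. boards or breeds animals; occupies leased commercial space (not: operates from an industrially zoned site) → Annual Permit not required.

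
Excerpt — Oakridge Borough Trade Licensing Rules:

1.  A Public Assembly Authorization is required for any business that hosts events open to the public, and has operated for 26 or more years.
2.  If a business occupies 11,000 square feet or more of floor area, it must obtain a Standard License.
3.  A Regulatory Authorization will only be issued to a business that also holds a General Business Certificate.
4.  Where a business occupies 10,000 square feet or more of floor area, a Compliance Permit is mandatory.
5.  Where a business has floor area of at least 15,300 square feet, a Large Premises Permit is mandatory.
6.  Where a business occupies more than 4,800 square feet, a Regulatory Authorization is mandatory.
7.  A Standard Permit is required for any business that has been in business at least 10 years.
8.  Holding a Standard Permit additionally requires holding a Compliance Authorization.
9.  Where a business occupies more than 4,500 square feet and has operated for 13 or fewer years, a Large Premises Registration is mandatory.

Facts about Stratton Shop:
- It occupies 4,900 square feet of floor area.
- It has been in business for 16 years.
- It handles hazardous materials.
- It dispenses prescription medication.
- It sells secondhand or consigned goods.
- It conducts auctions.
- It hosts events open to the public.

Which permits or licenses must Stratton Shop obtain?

1. hosts events open to the public; years in business 16 < 26 → Public Assembly Authorization not required.
2. floor area 4,900 square feet < 11,000 square feet → Standard License not required.
3. Regulatory Authorization is required → General Business Certificate also required.
4. floor area 4,900 square feet < 10,000 square feet → Compliance Permit not required.
5. floor area 4,900 square feet < 15,300 square feet → Large Premises Permit not required.
6. floor area 4,900 square feet > 4,800 square feet → Regulatory Authorization required.
7. years in business 16 ≥ 10 → Standard Permit required.
8. Standard Permit is required → Compliance Authorization also required.
9. floor area 4,900 square feet > 4,500 square feet; years in business 16 > 13 → Large Premises Registration not required.

Compliance Authorization, General Business Certificate, Regulatory Authorization, Standard Permit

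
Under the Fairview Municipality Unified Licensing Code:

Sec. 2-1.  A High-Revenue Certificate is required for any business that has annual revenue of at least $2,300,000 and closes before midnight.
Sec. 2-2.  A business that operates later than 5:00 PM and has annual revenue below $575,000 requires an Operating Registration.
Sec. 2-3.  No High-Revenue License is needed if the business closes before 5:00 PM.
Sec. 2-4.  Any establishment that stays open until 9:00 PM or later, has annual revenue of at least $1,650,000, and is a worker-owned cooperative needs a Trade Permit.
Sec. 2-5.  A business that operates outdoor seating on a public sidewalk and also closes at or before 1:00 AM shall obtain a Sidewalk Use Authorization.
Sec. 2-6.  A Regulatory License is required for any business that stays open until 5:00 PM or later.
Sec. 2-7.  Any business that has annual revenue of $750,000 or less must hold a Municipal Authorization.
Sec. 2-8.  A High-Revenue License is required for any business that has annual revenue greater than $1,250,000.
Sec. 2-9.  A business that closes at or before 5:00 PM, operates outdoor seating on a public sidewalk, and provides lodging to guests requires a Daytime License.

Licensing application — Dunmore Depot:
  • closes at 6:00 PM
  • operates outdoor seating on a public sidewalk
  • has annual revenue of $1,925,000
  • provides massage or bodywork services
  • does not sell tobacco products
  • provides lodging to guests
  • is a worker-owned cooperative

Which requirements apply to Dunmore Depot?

Sec. 2-1. revenue $1,925,000 < $2,300,000; closes 6:00 PM, at/before midnight → High-Revenue Certificate not required.
Sec. 2-2. closes 6:00 PM, after 5:00 PM; revenue $1,925,000 ≥ $575,000 → Operating Registration not required.
Sec. 2-3. closes 6:00 PM, after 5:00 PM → High-Revenue License exemption does not apply.
Sec. 2-4. closes 6:00 PM, at/before 9:00 PM; revenue $1,925,000 ≥ $1,650,000; is a worker-owned cooperative → Trade Permit not required.
Sec. 2-5. operates outdoor seating on a public sidewalk; closes 6:00 PM, at/before 1:00 AM → Sidewalk Use Authorization required.
Sec. 2-6. closes 6:00 PM, after 5:00 PM → Regulatory License required.
Sec. 2-7. revenue $1,925,000 > $750,000 → Municipal Authorization not required.
Sec. 2-8. revenue $1,925,000 > $1,250,000 → High-Revenue License required.
Sec. 2-9. closes 6:00 PM, after 5:00 PM; operates outdoor seating on a public sidewalk; provides lodging to guests → Daytime License not required.

High-Revenue License, Regulatory License, Sidewalk Use Authorization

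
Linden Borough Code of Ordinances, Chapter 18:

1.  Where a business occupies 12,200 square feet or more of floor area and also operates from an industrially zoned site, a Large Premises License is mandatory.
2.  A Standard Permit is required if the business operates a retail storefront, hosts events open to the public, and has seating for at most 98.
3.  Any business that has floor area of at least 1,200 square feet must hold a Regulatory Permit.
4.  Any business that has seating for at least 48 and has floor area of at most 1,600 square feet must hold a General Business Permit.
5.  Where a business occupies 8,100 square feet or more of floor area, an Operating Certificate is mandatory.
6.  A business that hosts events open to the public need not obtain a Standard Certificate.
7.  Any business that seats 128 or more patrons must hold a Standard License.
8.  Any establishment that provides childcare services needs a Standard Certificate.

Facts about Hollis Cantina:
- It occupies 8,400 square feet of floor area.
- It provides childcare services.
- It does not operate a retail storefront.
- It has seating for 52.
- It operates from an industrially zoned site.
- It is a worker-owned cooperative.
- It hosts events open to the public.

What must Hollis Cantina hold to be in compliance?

Operating Certificate, Regulatory Permit

1. floor area 8,400 square feet < 12,200 square feet; operates from an industrially zoned site → Large Premises License not required.
2. does not operate a retail storefront; hosts events open to the public; seating 52 ≤ 98 → Standard Permit not required.
3. floor area 8,400 square feet ≥ 1,200 square feet → Regulatory Permit required.
4. seating 52 ≥ 48; floor area 8,400 square feet > 1,600 square feet → General Business Permit not required.
5. floor area 8,400 square feet ≥ 8,100 square feet → Operating Certificate required.
6. hosts events open to the public → exempt from Standard Certificate.
7. seating 52 < 128 → Standard License not required.
8. provides childcare services → Standard Certificate required.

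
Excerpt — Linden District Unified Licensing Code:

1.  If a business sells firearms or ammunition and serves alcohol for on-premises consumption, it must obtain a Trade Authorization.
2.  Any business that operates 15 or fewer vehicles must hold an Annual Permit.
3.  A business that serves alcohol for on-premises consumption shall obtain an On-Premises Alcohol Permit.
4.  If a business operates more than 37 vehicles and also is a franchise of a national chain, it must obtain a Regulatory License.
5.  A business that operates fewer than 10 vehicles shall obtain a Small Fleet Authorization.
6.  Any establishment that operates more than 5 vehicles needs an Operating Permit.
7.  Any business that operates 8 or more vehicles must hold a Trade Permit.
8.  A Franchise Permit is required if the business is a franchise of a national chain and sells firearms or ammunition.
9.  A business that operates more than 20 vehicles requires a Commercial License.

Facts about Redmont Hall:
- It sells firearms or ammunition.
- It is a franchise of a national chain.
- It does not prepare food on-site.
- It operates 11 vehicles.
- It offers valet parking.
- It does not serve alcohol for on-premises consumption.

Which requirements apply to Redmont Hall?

Annual Permit, Franchise Permit, Operating Permit, Trade Permit

1. sells firearms or ammunition; does not serve alcohol for on-premises consumption → Trade Authorization not required.
2. vehicles 11 ≤ 15 → Annual Permit required.
3. does not serve alcohol for on-premises consumption → On-Premises Alcohol Permit not required.
4. vehicles 11 ≤ 37; is a franchise of a national chain → Regulatory License not required.
5. vehicles 11 ≥ 10 → Small Fleet Authorization not required.
6. vehicles 11 > 5 → Operating Permit required.
7. vehicles 11 ≥ 8 → Trade Permit required.
8. is a franchise of a national chain; sells firearms or ammunition → Franchise Permit required.
9. vehicles 11 ≤ 20 → Commercial License not required.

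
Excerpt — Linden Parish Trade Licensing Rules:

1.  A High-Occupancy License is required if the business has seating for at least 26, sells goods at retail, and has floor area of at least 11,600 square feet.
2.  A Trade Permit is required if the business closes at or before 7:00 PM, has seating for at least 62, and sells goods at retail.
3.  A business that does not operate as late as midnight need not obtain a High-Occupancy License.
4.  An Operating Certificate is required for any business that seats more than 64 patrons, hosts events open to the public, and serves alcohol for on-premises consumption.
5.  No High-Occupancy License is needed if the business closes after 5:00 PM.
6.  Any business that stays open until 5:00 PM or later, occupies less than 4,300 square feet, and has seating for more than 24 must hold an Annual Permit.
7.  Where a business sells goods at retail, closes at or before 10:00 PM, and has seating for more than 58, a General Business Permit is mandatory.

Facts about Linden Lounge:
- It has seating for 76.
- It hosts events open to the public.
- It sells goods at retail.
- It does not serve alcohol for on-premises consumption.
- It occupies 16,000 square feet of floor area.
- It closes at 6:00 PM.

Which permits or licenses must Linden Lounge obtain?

1. seating 76 ≥ 26; sells goods at retail; floor area 16,000 square feet ≥ 11,600 square feet → High-Occupancy License required.
2. closes 6:00 PM, at/before 7:00 PM; seating 76 ≥ 62; sells goods at retail → Trade Permit required.
3. closes 6:00 PM, at/before midnight → exempt from High-Occupancy License.
4. seating 76 > 64; hosts events open to the public; does not serve alcohol for on-premises consumption → Operating Certificate not required.
5. closes 6:00 PM, after 5:00 PM → exempt from High-Occupancy License.
6. closes 6:00 PM, after 5:00 PM; floor area 16,000 square feet ≥ 4,300 square feet; seating 76 > 24 → Annual Permit not required.
7. sells goods at retail; closes 6:00 PM, at/before 10:00 PM; seating 76 > 58 → General Business Permit required.

General Business Permit, Trade Permit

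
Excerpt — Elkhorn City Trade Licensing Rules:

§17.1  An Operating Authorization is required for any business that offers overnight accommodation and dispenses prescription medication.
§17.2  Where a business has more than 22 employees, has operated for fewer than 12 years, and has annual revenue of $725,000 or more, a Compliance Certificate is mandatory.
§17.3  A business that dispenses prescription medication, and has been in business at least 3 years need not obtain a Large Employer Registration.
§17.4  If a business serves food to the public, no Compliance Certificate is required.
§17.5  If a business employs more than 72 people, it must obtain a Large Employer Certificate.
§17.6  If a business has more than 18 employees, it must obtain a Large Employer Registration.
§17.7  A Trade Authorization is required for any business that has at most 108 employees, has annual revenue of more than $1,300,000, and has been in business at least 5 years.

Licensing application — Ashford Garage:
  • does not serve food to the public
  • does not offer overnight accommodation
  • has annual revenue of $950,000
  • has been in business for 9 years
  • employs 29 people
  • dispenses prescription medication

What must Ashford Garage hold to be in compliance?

§17.1 does not offer overnight accommodation; dispenses prescription medication → Operating Authorization not required.
§17.2 employees 29 > 22; years in business 9 < 12; revenue $950,000 ≥ $725,000 → Compliance Certificate required.
§17.3 dispenses prescription medication; years in business 9 ≥ 3 → exempt from Large Employer Registration.
§17.4 does not serve food to the public → Compliance Certificate exemption does not apply.
§17.5 employees 29 ≤ 72 → Large Employer Certificate not required.
§17.6 employees 29 > 18 → Large Employer Registration required.
§17.7 employees 29 ≤ 108; revenue $950,000 ≤ $1,300,000; years in business 9 ≥ 5 → Trade Authorization not required.

Compliance Certificate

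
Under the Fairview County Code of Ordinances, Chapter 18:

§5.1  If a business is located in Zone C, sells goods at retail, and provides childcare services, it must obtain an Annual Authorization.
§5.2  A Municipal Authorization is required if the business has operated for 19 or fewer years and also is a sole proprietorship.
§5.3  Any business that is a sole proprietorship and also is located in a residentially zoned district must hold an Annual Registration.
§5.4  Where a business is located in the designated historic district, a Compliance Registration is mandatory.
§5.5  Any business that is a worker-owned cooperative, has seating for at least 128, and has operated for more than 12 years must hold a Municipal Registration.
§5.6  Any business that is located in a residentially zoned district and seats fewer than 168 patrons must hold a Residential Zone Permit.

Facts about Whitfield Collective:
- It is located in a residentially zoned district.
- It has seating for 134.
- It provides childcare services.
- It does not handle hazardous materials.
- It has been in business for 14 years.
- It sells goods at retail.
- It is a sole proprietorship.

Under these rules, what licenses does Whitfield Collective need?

Annual Registration, Municipal Authorization, Residential Zone Permit

§5.1 is located in a residentially zoned district (not: is located in Zone C); sells goods at retail; provides childcare services → Annual Authorization not required.
§5.2 years in business 14 ≤ 19; is a sole proprietorship → Municipal Authorization required.
§5.3 is a sole proprietorship; is located in a residentially zoned district → Annual Registration required.
§5.4 is located in a residentially zoned district (not: is located in the designated historic district) → Compliance Registration not required.
§5.5 is a sole proprietorship (not: is a worker-owned cooperative); seating 134 ≥ 128; years in business 14 > 12 → Municipal Registration not required.
§5.6 is located in a residentially zoned district; seating 134 < 168 → Residential Zone Permit required.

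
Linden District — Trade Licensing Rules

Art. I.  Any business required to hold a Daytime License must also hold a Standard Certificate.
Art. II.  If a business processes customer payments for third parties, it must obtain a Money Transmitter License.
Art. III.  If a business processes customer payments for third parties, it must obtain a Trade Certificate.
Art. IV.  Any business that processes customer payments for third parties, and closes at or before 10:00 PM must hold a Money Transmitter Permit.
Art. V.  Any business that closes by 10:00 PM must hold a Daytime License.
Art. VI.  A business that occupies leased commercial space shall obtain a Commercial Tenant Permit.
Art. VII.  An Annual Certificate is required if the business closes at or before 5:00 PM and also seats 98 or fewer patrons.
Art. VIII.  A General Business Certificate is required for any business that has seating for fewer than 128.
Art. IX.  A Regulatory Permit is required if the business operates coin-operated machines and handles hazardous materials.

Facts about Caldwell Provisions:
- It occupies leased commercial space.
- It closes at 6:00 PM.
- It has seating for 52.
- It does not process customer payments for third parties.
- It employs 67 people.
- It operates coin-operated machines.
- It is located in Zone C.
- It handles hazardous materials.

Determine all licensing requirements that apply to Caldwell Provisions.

Art. I. Daytime License is required → Standard Certificate also required.
Art. II. does not process customer payments for third parties → Money Transmitter License not required.
Art. III. does not process customer payments for third parties → Trade Certificate not required.
Art. IV. does not process customer payments for third parties; closes 6:00 PM, at/before 10:00 PM → Money Transmitter Permit not required.
Art. V. closes 6:00 PM, at/before 10:00 PM → Daytime License required.
Art. VI. occupies leased commercial space → Commercial Tenant Permit required.
Art. VII. closes 6:00 PM, after 5:00 PM; seating 52 ≤ 98 → Annual Certificate not required.
Art. VIII. seating 52 < 128 → General Business Certificate required.
Art. IX. operates coin-operated machines; handles hazardous materials → Regulatory Permit required.

Commercial Tenant Permit, Daytime License, General Business Certificate, Regulatory Permit, Standard Certificate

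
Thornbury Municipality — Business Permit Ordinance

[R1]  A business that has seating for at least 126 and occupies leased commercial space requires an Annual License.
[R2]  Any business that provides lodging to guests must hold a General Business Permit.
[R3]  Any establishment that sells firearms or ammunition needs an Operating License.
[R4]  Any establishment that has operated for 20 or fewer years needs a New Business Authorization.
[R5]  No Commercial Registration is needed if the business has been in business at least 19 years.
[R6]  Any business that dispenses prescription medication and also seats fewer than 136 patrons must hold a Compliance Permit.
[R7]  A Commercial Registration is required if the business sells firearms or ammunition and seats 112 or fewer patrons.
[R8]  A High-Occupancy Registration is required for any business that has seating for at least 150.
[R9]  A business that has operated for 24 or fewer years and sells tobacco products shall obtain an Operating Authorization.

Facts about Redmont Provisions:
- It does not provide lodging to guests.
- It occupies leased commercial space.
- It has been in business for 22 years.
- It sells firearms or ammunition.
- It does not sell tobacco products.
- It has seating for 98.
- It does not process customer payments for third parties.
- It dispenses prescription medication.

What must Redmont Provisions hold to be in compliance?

[R1] seating 98 < 126; occupies leased commercial space → Annual License not required.
[R2] does not provide lodging to guests → General Business Permit not required.
[R3] sells firearms or ammunition → Operating License required.
[R4] years in business 22 > 20 → New Business Authorization not required.
[R5] years in business 22 ≥ 19 → exempt from Commercial Registration.
[R6] dispenses prescription medication; seating 98 < 136 → Compliance Permit required.
[R7] sells firearms or ammunition; seating 98 ≤ 112 → Commercial Registration required.
[R8] seating 98 < 150 → High-Occupancy Registration not required.
[R9] years in business 22 ≤ 24; does not sell tobacco products → Operating Authorization not required.

Compliance Permit, Operating License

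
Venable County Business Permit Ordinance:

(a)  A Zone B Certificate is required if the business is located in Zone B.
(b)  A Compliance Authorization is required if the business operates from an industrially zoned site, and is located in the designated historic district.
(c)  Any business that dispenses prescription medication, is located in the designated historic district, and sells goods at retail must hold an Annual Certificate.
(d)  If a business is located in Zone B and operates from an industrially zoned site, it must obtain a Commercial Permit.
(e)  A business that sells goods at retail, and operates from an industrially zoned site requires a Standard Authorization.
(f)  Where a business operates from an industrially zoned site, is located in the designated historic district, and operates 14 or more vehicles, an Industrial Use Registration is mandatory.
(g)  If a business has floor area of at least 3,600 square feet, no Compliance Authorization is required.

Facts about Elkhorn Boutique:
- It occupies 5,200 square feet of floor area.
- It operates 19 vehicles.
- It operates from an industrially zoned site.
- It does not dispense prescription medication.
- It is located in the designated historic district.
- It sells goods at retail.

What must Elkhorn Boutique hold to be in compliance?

(a) is located in the designated historic district (not: is located in Zone B) → Zone B Certificate not required.
(b) operates from an industrially zoned site; is located in the designated historic district → Compliance Authorization required.
(c) does not dispense prescription medication; is located in the designated historic district; sells goods at retail → Annual Certificate not required.
(d) is located in the designated historic district (not: is located in Zone B); operates from an industrially zoned site → Commercial Permit not required.
(e) sells goods at retail; operates from an industrially zoned site → Standard Authorization required.
(f) operates from an industrially zoned site; is located in the designated historic district; vehicles 19 ≥ 14 → Industrial Use Registration required.
(g) floor area 5,200 square feet ≥ 3,600 square feet → exempt from Compliance Authorization.

Industrial Use Registration, Standard Authorization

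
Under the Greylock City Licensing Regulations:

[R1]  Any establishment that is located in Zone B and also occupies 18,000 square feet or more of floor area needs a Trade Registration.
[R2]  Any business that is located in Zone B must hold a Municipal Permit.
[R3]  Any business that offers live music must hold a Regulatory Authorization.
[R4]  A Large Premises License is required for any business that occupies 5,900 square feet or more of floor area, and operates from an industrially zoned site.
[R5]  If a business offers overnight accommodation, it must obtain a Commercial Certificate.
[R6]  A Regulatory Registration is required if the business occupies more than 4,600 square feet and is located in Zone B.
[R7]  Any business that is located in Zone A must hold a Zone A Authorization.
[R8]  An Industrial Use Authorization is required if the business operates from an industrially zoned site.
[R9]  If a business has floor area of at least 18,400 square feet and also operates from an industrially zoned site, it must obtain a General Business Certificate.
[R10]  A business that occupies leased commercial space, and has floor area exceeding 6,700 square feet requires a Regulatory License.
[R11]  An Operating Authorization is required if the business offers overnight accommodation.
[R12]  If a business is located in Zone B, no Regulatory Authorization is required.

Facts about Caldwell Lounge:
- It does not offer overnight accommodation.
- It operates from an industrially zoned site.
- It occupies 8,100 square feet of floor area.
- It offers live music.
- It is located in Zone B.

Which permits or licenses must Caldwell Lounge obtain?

[R1] is located in Zone B; floor area 8,100 square feet < 18,000 square feet → Trade Registration not required.
[R2] is located in Zone B → Municipal Permit required.
[R3] offers live music → Regulatory Authorization required.
[R4] floor area 8,100 square feet ≥ 5,900 square feet; operates from an industrially zoned site → Large Premises License required.
[R5] does not offer overnight accommodation → Commercial Certificate not required.
[R6] floor area 8,100 square feet > 4,600 square feet; is located in Zone B → Regulatory Registration required.
[R7] is located in Zone B (not: is located in Zone A) → Zone A Authorization not required.
[R8] operates from an industrially zoned site → Industrial Use Authorization required.
[R9] floor area 8,100 square feet < 18,400 square feet; operates from an industrially zoned site → General Business Certificate not required.
[R10] operates from an industrially zoned site (not: occupies leased commercial space); floor area 8,100 square feet > 6,700 square feet → Regulatory License not required.
[R11] does not offer overnight accommodation → Operating Authorization not required.
[R12] is located in Zone B → exempt from Regulatory Authorization.

Industrial Use Authorization, Large Premises License, Municipal Permit, Regulatory Registration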